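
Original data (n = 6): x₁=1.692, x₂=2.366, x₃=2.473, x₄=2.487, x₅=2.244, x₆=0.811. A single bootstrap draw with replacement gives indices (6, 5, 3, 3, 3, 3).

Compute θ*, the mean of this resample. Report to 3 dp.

Resample values: 0.811, 2.244, 2.473, 2.473, 2.473, 2.473.
Mean = (0.811 + 2.244 + 2.473 + 2.473 + 2.473 + 2.473) / 6 = 12.9470 / 6 = 2.158

θ* = 2.158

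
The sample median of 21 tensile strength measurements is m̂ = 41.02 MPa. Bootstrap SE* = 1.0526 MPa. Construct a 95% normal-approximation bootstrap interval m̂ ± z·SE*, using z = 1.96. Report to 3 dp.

(38.957, 43.083)

Margin = 1.96 × 1.0526 = 2.0631
Interval: 41.02 ± 2.0631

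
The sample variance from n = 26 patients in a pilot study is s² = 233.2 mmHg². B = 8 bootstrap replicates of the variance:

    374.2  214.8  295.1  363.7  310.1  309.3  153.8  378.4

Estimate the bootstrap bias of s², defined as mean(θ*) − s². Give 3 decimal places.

mean(θ*) = (374.2 + 214.8 + 295.1 + 363.7 + 310.1 + 309.3 + 153.8 + 378.4) / 8 = 299.9250
bias = 299.9250 − 233.2

bias = +66.725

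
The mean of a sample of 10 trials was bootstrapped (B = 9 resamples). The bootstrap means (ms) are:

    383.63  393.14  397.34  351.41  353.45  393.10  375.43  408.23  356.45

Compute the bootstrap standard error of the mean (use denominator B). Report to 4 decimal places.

Bootstrap SE is the standard deviation of the 9 replicate means.
Mean of replicates: (383.63 + 393.14 + 397.34 + 351.41 + 353.45 + 393.10 + 375.43 + 408.23 + 356.45) / 9 = 3412.18000 / 9 = 379.13111
Sum of squared deviations: (+4.49889)² + (+14.00889)² + (+18.20889)² + (−27.72111)² + (−25.68111)² + (+13.96889)² + (−3.70111)² + (+29.09889)² + (−22.68111)² = 3546.03829
Variance = 3546.03829 / 9 = 394.00425
SE* = √394.00425

SE* = 19.8495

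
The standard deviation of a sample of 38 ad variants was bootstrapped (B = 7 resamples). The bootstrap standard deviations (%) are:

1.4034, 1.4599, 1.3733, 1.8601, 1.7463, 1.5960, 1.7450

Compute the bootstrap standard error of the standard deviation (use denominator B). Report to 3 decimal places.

SE* = 0.177

Bootstrap SE is the standard deviation of the 7 replicate standard deviations.
Mean of replicates: (1.4034 + 1.4599 + 1.3733 + 1.8601 + 1.7463 + 1.5960 + 1.7450) / 7 = 11.18400 / 7 = 1.59771
Sum of squared deviations: (−0.19431)² + (−0.13781)² + (−0.22441)² + (+0.26239)² + (+0.14859)² + (−0.00171)² + (+0.14729)² = 0.21973
Variance = 0.21973 / 7 = 0.03139
SE* = √0.03139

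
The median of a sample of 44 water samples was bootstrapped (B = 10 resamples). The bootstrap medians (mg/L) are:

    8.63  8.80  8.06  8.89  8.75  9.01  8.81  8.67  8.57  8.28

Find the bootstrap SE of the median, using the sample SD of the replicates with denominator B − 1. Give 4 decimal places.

SE* = 0.2862

Bootstrap SE is the standard deviation of the 10 replicate medians.
Mean of replicates: (8.63 + 8.80 + 8.06 + 8.89 + 8.75 + 9.01 + 8.81 + 8.67 + 8.57 + 8.28) / 10 = 86.47000 / 10 = 8.64700
Sum of squared deviations: (−0.01700)² + (+0.15300)² + (−0.58700)² + (+0.24300)² + (+0.10300)² + (+0.36300)² + (+0.16300)² + (+0.02300)² + (−0.07700)² + (−0.36700)² = 0.73741
Variance = 0.73741 / 9 = 0.08193
SE* = √0.08193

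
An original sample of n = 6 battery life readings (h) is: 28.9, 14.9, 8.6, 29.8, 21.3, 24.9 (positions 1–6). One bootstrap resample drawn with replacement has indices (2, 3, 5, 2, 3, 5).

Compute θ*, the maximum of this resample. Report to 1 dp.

Resample values: 14.9, 8.6, 21.3, 14.9, 8.6, 21.3.
Maximum = 21.3

θ* = 21.3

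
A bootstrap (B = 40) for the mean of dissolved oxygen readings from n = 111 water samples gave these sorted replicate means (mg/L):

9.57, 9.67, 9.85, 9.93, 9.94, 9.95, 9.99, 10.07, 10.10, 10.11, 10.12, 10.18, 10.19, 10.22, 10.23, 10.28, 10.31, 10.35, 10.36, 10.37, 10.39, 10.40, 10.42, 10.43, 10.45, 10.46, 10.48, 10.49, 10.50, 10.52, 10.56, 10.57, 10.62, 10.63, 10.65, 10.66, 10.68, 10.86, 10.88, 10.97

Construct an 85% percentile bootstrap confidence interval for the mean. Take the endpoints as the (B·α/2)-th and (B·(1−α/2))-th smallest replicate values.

(9.85, 10.68)

α = 0.15; lower rank = 40 × 0.075 = 3; upper rank = 40 × 0.925 = 37.
The 3rd smallest replicate is 9.85; the 37th is 10.68.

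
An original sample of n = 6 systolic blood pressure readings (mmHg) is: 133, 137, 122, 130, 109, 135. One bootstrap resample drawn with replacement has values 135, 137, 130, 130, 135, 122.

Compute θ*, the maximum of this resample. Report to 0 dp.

Maximum = 137

θ* = 137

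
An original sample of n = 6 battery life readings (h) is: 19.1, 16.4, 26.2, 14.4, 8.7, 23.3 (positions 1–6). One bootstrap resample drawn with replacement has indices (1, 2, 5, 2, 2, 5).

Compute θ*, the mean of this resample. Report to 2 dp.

θ* = 14.28

Resample values: 19.1, 16.4, 8.7, 16.4, 16.4, 8.7.
Mean = (19.1 + 16.4 + 8.7 + 16.4 + 16.4 + 8.7) / 6 = 85.70 / 6 = 14.28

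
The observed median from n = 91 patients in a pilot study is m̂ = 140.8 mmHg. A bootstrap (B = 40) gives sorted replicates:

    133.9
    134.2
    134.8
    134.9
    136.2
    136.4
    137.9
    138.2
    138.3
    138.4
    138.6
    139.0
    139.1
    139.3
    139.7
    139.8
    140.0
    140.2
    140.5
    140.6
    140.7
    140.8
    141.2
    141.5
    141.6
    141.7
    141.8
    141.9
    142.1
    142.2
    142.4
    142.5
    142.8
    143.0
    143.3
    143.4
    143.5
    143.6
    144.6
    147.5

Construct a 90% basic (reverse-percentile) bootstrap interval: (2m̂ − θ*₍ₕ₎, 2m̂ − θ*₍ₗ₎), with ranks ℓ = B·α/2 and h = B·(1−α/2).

Percentile endpoints at ranks 2 and 38: θ*₍2₎ = 134.2, θ*₍38₎ = 143.6.
Basic interval reflects these around m̂:
  lower = 2 × 140.8 − 143.6 = 138.0
  upper = 2 × 140.8 − 134.2 = 147.4

(138.0, 147.4)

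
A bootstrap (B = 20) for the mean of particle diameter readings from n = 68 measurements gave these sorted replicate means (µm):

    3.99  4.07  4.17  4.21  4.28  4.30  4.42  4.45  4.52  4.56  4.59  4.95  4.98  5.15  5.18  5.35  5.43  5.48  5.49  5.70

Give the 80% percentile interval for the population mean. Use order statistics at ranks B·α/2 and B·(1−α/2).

(4.07, 5.48)

α = 0.20; lower rank = 20 × 0.100 = 2; upper rank = 20 × 0.900 = 18.
The 2nd smallest replicate is 4.07; the 18th is 5.48.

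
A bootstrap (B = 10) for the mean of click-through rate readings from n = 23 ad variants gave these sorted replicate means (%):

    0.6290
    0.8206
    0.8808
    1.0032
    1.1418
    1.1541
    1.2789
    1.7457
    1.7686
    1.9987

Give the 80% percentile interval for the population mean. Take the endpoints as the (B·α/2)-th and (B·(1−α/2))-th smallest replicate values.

α = 0.20; lower rank = 10 × 0.100 = 1; upper rank = 10 × 0.900 = 9.
The 1st smallest replicate is 0.6290; the 9th is 1.7686.

(0.6290, 1.7686)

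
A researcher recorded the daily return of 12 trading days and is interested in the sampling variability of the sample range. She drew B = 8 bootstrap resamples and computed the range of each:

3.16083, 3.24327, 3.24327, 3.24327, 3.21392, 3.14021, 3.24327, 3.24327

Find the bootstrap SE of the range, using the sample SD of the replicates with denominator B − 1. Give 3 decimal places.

SE* = 0.042

Bootstrap SE is the standard deviation of the 8 replicate ranges.
Mean of replicates: (3.16083 + 3.24327 + 3.24327 + 3.24327 + 3.21392 + 3.14021 + 3.24327 + 3.24327) / 8 = 25.731310 / 8 = 3.216414
Sum of squared deviations: (−0.055584)² + (+0.026856)² + (+0.026856)² + (+0.026856)² + (−0.002494)² + (−0.076204)² + (+0.026856)² + (+0.026856)² = 0.012509
Variance = 0.012509 / 7 = 0.001787
SE* = √0.001787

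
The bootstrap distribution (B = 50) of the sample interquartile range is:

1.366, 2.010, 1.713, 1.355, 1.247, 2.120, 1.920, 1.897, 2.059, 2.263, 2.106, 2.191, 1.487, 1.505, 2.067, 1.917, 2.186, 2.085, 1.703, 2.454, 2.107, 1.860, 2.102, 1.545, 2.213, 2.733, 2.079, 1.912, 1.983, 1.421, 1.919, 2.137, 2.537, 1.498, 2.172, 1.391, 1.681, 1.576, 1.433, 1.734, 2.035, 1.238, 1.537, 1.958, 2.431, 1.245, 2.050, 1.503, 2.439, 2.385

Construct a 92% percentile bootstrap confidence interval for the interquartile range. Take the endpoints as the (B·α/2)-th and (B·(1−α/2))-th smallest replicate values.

(1.245, 2.454)

Sorted replicates: 1.238, 1.245, 1.247, 1.355, 1.366, 1.391, 1.421, 1.433, 1.487, 1.498, 1.503, 1.505, 1.537, 1.545, 1.576, 1.681, 1.703, 1.713, 1.734, 1.860, 1.897, 1.912, 1.917, 1.919, 1.920, 1.958, 1.983, 2.010, 2.035, 2.050, 2.059, 2.067, 2.079, 2.085, 2.102, 2.106, 2.107, 2.120, 2.137, 2.172, 2.186, 2.191, 2.213, 2.263, 2.385, 2.431, 2.439, 2.454, 2.537, 2.733
α = 0.08; lower rank = 50 × 0.040 = 2; upper rank = 50 × 0.960 = 48.
The 2nd smallest replicate is 1.245; the 48th is 2.454.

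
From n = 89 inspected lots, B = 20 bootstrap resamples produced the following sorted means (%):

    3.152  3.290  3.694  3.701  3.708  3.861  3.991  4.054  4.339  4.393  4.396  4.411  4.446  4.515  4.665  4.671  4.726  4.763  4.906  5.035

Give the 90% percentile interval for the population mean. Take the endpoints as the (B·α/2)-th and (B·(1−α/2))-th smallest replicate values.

(3.152, 4.906)

α = 0.10; lower rank = 20 × 0.050 = 1; upper rank = 20 × 0.950 = 19.
The 1st smallest replicate is 3.152; the 19th is 4.906.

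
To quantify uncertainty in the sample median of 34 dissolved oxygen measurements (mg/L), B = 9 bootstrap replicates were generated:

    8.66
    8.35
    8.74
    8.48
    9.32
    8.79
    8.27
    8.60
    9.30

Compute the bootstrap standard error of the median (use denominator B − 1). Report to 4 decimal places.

Bootstrap SE is the standard deviation of the 9 replicate medians.
Mean of replicates: (8.66 + 8.35 + 8.74 + 8.48 + 9.32 + 8.79 + 8.27 + 8.60 + 9.30) / 9 = 78.51000 / 9 = 8.72333
Sum of squared deviations: (−0.06333)² + (−0.37333)² + (+0.01667)² + (−0.24333)² + (+0.59667)² + (+0.06667)² + (−0.45333)² + (−0.12333)² + (+0.57667)² = 1.11660
Variance = 1.11660 / 8 = 0.13958
SE* = √0.13958

SE* = 0.3736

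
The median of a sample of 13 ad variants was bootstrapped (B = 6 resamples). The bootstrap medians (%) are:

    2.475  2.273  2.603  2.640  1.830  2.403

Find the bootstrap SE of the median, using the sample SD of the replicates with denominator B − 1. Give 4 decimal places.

Bootstrap SE is the standard deviation of the 6 replicate medians.
Mean of replicates: (2.475 + 2.273 + 2.603 + 2.640 + 1.830 + 2.403) / 6 = 14.224000 / 6 = 2.370667
Sum of squared deviations: (+0.104333)² + (−0.097667)² + (+0.232333)² + (+0.269333)² + (−0.540667)² + (+0.032333)² = 0.440309
Variance = 0.440309 / 5 = 0.088062
SE* = √0.088062

SE* = 0.2968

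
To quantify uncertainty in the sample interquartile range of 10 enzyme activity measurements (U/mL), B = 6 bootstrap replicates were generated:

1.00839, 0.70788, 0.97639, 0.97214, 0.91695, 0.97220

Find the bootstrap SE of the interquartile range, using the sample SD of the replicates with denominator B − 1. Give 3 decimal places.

SE* = 0.111

Bootstrap SE is the standard deviation of the 6 replicate interquartile ranges.
Mean of replicates: (1.00839 + 0.70788 + 0.97639 + 0.97214 + 0.91695 + 0.97220) / 6 = 5.553950 / 6 = 0.925658
Sum of squared deviations: (+0.082732)² + (−0.217778)² + (+0.050732)² + (+0.046482)² + (−0.008708)² + (+0.046542)² = 0.061248
Variance = 0.061248 / 5 = 0.012250
SE* = √0.012250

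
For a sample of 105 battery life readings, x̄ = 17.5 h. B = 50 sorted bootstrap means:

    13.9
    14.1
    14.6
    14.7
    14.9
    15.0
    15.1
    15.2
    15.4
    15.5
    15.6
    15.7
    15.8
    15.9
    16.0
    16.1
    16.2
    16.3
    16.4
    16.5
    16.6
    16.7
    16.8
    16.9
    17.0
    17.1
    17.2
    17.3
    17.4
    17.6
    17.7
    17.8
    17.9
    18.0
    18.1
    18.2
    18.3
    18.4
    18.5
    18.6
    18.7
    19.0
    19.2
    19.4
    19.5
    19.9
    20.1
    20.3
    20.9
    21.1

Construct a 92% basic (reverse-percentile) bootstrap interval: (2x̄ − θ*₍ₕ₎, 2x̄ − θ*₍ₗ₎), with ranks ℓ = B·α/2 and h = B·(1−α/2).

Percentile endpoints at ranks 2 and 48: θ*₍2₎ = 14.1, θ*₍48₎ = 20.3.
Basic interval reflects these around x̄:
  lower = 2 × 17.5 − 20.3 = 14.7
  upper = 2 × 17.5 − 14.1 = 20.9

(14.7, 20.9)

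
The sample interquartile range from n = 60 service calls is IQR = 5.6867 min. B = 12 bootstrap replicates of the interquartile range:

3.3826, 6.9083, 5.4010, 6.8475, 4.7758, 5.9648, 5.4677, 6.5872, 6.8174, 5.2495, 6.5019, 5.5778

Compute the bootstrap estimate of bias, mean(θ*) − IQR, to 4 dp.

bias = +0.1034

mean(θ*) = (3.3826 + 6.9083 + 5.4010 + 6.8475 + 4.7758 + 5.9648 + 5.4677 + 6.5872 + 6.8174 + 5.2495 + 6.5019 + 5.5778) / 12 = 5.79012
bias = 5.79012 − 5.6867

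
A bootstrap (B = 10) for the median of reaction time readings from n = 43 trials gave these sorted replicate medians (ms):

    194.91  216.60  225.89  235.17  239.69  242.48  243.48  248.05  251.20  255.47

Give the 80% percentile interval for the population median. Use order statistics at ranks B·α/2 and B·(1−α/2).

α = 0.20; lower rank = 10 × 0.100 = 1; upper rank = 10 × 0.900 = 9.
The 1st smallest replicate is 194.91; the 9th is 251.20.

(194.91, 251.20)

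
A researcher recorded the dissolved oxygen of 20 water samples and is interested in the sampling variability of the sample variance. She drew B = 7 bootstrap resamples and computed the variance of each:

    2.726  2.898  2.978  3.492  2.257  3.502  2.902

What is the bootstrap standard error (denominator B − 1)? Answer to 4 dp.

Bootstrap SE is the standard deviation of the 7 replicate variances.
Mean of replicates: (2.726 + 2.898 + 2.978 + 3.492 + 2.257 + 3.502 + 2.902) / 7 = 20.75500 / 7 = 2.96500
Sum of squared deviations: (−0.23900)² + (−0.06700)² + (+0.01300)² + (+0.52700)² + (−0.70800)² + (+0.53700)² + (−0.06300)² = 1.13311
Variance = 1.13311 / 6 = 0.18885
SE* = √0.18885

SE* = 0.4346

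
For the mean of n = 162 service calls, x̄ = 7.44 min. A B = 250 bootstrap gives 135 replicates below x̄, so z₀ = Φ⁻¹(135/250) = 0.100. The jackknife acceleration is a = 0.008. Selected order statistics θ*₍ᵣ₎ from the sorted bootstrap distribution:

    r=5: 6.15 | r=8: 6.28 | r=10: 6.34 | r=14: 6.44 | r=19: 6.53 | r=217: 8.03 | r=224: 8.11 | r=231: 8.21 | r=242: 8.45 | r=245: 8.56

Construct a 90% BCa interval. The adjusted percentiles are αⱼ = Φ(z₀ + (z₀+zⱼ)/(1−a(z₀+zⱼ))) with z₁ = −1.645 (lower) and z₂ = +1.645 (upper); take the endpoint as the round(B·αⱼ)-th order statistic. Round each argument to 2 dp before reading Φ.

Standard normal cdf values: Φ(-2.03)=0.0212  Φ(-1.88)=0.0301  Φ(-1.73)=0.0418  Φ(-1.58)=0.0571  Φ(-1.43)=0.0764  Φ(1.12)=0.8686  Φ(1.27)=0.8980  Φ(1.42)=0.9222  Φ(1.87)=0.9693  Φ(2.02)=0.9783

(6.53, 8.45)

Lower: z₀ + z₁ = 0.100 + (-1.645) = -1.545; 1 − a(z₀+z₁) = 1 − (0.008)(-1.545) = 1.0124; argument = 0.100 + (-1.545)/1.0124 = -1.4261 → -1.43.
α₁ = Φ(-1.43) = 0.0764; rank = round(250 × 0.0764) = 19; θ*₍19₎ = 6.53.
Upper: z₀ + z₂ = 1.745; 1 − a(z₀+z₂) = 0.9860; argument = 1.8697 → 1.87; α₂ = 0.9693; rank = 242; θ*₍242₎ = 8.45.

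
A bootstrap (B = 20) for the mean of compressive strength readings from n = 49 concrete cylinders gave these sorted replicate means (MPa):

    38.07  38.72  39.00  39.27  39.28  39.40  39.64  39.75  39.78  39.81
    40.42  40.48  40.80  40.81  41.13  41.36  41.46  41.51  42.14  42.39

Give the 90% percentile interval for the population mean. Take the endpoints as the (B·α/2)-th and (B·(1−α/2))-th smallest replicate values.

α = 0.10; lower rank = 20 × 0.050 = 1; upper rank = 20 × 0.950 = 19.
The 1st smallest replicate is 38.07; the 19th is 42.14.

(38.07, 42.14)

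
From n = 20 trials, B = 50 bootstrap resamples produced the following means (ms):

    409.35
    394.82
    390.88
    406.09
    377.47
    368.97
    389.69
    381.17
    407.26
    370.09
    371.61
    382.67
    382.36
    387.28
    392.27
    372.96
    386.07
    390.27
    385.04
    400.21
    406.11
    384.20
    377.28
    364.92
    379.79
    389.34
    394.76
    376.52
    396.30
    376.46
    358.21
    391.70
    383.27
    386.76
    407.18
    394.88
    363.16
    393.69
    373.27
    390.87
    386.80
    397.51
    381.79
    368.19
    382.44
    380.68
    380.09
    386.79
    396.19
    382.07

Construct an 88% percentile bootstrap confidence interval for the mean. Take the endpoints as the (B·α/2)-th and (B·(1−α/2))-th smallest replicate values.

Sorted replicates: 358.21, 363.16, 364.92, 368.19, 368.97, 370.09, 371.61, 372.96, 373.27, 376.46, 376.52, 377.28, 377.47, 379.79, 380.09, 380.68, 381.17, 381.79, 382.07, 382.36, 382.44, 382.67, 383.27, 384.20, 385.04, 386.07, 386.76, 386.79, 386.80, 387.28, 389.34, 389.69, 390.27, 390.87, 390.88, 391.70, 392.27, 393.69, 394.76, 394.82, 394.88, 396.19, 396.30, 397.51, 400.21, 406.09, 406.11, 407.18, 407.26, 409.35
α = 0.12; lower rank = 50 × 0.060 = 3; upper rank = 50 × 0.940 = 47.
The 3rd smallest replicate is 364.92; the 47th is 406.11.

(364.92, 406.11)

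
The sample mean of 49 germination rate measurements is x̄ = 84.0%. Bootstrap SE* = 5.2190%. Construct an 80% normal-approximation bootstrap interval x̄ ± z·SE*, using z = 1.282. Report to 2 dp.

Margin = 1.282 × 5.2190 = 6.691
Interval: 84.0 ± 6.691

(77.31, 90.69)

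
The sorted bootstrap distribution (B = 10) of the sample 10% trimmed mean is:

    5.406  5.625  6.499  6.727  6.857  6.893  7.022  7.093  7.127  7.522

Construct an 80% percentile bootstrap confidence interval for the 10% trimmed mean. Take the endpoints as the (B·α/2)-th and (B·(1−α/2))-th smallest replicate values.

α = 0.20; lower rank = 10 × 0.100 = 1; upper rank = 10 × 0.900 = 9.
The 1st smallest replicate is 5.406; the 9th is 7.127.

(5.406, 7.127)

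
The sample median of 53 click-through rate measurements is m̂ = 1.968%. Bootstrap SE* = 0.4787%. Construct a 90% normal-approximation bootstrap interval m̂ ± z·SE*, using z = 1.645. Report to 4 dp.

(1.1805, 2.7555)

Margin = 1.645 × 0.4787 = 0.78746
Interval: 1.968 ± 0.78746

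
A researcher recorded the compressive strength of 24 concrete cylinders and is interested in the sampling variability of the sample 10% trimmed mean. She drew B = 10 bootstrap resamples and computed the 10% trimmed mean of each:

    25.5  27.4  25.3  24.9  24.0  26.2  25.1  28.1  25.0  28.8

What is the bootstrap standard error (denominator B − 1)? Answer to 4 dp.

SE* = 1.5635

Bootstrap SE is the standard deviation of the 10 replicate 10% trimmed means.
Mean of replicates: (25.5 + 27.4 + 25.3 + 24.9 + 24.0 + 26.2 + 25.1 + 28.1 + 25.0 + 28.8) / 10 = 260.30000 / 10 = 26.03000
Sum of squared deviations: (−0.53000)² + (+1.37000)² + (−0.73000)² + (−1.13000)² + (−2.03000)² + (+0.17000)² + (−0.93000)² + (+2.07000)² + (−1.03000)² + (+2.77000)² = 22.00100
Variance = 22.00100 / 9 = 2.44456
SE* = √2.44456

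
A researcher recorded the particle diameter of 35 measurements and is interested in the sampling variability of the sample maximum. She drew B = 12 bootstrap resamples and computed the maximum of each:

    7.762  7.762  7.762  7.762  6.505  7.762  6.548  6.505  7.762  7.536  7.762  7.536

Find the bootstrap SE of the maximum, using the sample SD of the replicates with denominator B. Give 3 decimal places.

SE* = 0.523

Bootstrap SE is the standard deviation of the 12 replicate maximums.
Mean of replicates: (7.762 + 7.762 + 7.762 + 7.762 + 6.505 + 7.762 + 6.548 + 6.505 + 7.762 + 7.536 + 7.762 + 7.536) / 12 = 88.9640 / 12 = 7.4137
Sum of squared deviations: (+0.3483)² + (+0.3483)² + (+0.3483)² + (+0.3483)² + (−0.9087)² + (+0.3483)² + (−0.8657)² + (−0.9087)² + (+0.3483)² + (+0.1223)² + (+0.3483)² + (+0.1223)² = 3.2800
Variance = 3.2800 / 12 = 0.2733
SE* = √0.2733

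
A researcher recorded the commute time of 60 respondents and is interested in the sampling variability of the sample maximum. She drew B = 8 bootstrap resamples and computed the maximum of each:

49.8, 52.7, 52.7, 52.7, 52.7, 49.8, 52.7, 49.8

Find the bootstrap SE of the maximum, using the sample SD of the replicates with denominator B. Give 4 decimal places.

Bootstrap SE is the standard deviation of the 8 replicate maximums.
Mean of replicates: (49.8 + 52.7 + 52.7 + 52.7 + 52.7 + 49.8 + 52.7 + 49.8) / 8 = 412.90000 / 8 = 51.61250
Sum of squared deviations: (−1.81250)² + (+1.08750)² + (+1.08750)² + (+1.08750)² + (+1.08750)² + (−1.81250)² + (+1.08750)² + (−1.81250)² = 15.76875
Variance = 15.76875 / 8 = 1.97109
SE* = √1.97109

SE* = 1.4040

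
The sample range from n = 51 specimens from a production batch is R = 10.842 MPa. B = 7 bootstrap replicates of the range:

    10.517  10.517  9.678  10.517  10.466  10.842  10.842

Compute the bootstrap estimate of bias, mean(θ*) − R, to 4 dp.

bias = −0.3593

mean(θ*) = (10.517 + 10.517 + 9.678 + 10.517 + 10.466 + 10.842 + 10.842) / 7 = 10.48271
bias = 10.48271 − 10.842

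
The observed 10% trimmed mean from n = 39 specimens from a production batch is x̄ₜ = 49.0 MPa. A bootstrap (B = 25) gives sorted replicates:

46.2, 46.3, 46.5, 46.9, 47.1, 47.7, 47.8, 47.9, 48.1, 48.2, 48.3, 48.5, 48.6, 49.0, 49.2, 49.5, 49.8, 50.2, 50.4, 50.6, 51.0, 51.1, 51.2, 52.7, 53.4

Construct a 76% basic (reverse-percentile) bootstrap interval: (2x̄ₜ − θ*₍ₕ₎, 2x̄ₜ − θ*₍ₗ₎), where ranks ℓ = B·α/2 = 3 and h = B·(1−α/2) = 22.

Percentile endpoints at ranks 3 and 22: θ*₍3₎ = 46.5, θ*₍22₎ = 51.1.
Basic interval reflects these around x̄ₜ:
  lower = 2 × 49.0 − 51.1 = 46.9
  upper = 2 × 49.0 − 46.5 = 51.5

(46.9, 51.5)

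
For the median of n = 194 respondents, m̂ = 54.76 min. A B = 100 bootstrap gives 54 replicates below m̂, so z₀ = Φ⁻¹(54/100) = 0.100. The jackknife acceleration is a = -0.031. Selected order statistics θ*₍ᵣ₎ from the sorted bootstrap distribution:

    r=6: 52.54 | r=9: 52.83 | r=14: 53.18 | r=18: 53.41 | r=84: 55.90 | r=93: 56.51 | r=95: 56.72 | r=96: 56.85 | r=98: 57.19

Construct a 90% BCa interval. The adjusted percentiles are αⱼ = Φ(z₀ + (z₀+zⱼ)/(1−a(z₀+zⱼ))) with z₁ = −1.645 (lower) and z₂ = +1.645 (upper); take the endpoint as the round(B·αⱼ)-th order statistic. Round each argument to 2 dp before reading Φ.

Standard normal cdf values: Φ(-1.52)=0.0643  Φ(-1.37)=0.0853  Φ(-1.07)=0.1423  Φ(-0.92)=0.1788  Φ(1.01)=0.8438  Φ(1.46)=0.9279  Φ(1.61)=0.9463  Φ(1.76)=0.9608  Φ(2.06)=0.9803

(52.54, 56.85)

Lower: z₀ + z₁ = 0.100 + (-1.645) = -1.545; 1 − a(z₀+z₁) = 1 − (-0.031)(-1.545) = 0.9521; argument = 0.100 + (-1.545)/0.9521 = -1.5227 → -1.52.
α₁ = Φ(-1.52) = 0.0643; rank = round(100 × 0.0643) = 6; θ*₍6₎ = 52.54.
Upper: z₀ + z₂ = 1.745; 1 − a(z₀+z₂) = 1.0541; argument = 1.7554 → 1.76; α₂ = 0.9608; rank = 96; θ*₍96₎ = 56.85.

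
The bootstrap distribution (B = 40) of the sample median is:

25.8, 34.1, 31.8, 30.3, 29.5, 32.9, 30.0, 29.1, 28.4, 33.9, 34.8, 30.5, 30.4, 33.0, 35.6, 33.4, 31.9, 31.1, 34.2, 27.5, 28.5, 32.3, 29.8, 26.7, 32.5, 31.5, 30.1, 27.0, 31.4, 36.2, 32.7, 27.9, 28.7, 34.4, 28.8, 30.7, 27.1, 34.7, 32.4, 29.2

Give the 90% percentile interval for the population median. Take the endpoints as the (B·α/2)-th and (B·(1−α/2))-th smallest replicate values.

(26.7, 34.8)

Sorted replicates: 25.8, 26.7, 27.0, 27.1, 27.5, 27.9, 28.4, 28.5, 28.7, 28.8, 29.1, 29.2, 29.5, 29.8, 30.0, 30.1, 30.3, 30.4, 30.5, 30.7, 31.1, 31.4, 31.5, 31.8, 31.9, 32.3, 32.4, 32.5, 32.7, 32.9, 33.0, 33.4, 33.9, 34.1, 34.2, 34.4, 34.7, 34.8, 35.6, 36.2
α = 0.10; lower rank = 40 × 0.050 = 2; upper rank = 40 × 0.950 = 38.
The 2nd smallest replicate is 26.7; the 38th is 34.8.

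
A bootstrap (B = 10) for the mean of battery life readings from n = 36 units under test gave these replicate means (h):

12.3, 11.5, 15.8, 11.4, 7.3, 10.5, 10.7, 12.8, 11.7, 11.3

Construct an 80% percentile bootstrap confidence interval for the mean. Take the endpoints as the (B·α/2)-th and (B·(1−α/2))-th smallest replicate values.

(7.3, 12.8)

Sorted replicates: 7.3, 10.5, 10.7, 11.3, 11.4, 11.5, 11.7, 12.3, 12.8, 15.8
α = 0.20; lower rank = 10 × 0.100 = 1; upper rank = 10 × 0.900 = 9.
The 1st smallest replicate is 7.3; the 9th is 12.8.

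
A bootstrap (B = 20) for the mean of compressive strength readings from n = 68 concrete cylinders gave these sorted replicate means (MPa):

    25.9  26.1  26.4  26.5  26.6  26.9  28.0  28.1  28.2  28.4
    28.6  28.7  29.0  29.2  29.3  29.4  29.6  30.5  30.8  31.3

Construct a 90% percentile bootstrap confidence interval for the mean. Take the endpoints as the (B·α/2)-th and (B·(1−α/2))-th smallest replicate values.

(25.9, 30.8)

α = 0.10; lower rank = 20 × 0.050 = 1; upper rank = 20 × 0.950 = 19.
The 1st smallest replicate is 25.9; the 19th is 30.8.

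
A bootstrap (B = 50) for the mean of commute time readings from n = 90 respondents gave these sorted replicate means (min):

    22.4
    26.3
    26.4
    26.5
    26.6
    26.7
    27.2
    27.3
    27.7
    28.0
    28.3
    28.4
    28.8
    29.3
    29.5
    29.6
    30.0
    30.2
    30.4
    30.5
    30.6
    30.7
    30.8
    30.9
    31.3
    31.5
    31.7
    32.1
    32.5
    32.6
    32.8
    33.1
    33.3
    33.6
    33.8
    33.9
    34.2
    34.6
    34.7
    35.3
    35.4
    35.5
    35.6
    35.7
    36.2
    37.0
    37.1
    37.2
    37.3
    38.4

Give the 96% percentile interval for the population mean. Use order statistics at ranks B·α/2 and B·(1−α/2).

(22.4, 37.3)

α = 0.04; lower rank = 50 × 0.020 = 1; upper rank = 50 × 0.980 = 49.
The 1st smallest replicate is 22.4; the 49th is 37.3.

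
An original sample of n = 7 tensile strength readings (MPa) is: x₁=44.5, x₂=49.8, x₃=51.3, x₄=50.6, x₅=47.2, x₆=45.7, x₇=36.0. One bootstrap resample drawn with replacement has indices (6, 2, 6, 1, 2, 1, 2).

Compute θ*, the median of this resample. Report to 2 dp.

Resample values: 45.7, 49.8, 45.7, 44.5, 49.8, 44.5, 49.8.
Sorted: 44.5, 44.5, 45.7, 45.7, 49.8, 49.8, 49.8
Median = middle value = 45.70

θ* = 45.70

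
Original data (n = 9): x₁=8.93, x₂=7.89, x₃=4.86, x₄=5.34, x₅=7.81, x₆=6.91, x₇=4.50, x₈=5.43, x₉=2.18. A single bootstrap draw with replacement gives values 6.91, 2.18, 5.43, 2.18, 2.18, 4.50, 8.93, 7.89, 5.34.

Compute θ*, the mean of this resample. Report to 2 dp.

θ* = 5.06

Mean = (6.91 + 2.18 + 5.43 + 2.18 + 2.18 + 4.50 + 8.93 + 7.89 + 5.34) / 9 = 45.540 / 9 = 5.06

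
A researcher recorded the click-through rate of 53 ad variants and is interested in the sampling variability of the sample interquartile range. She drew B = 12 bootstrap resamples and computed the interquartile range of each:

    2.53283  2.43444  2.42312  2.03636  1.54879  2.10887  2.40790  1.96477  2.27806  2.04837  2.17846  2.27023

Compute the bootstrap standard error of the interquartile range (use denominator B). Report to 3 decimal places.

Bootstrap SE is the standard deviation of the 12 replicate interquartile ranges.
Mean of replicates: (2.53283 + 2.43444 + 2.42312 + 2.03636 + 1.54879 + 2.10887 + 2.40790 + 1.96477 + 2.27806 + 2.04837 + 2.17846 + 2.27023) / 12 = 26.232200 / 12 = 2.186017
Sum of squared deviations: (+0.346813)² + (+0.248423)² + (+0.237103)² + (−0.149657)² + (−0.637227)² + (−0.077147)² + (+0.221883)² + (−0.221247)² + (+0.092043)² + (−0.137647)² + (−0.007557)² + (+0.084213)² = 0.805368
Variance = 0.805368 / 12 = 0.067114
SE* = √0.067114

SE* = 0.259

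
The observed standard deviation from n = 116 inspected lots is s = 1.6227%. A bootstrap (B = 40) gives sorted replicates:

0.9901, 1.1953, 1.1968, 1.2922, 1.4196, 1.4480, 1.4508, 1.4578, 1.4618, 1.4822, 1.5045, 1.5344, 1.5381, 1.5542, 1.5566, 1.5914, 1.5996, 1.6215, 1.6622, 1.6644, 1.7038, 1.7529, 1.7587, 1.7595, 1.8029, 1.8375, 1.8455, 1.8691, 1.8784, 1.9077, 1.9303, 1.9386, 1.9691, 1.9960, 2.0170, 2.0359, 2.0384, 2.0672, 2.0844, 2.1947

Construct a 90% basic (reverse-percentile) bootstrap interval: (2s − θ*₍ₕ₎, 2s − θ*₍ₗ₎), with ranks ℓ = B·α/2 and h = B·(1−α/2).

Percentile endpoints at ranks 2 and 38: θ*₍2₎ = 1.1953, θ*₍38₎ = 2.0672.
Basic interval reflects these around s:
  lower = 2 × 1.6227 − 2.0672 = 1.1782
  upper = 2 × 1.6227 − 1.1953 = 2.0501

(1.1782, 2.0501)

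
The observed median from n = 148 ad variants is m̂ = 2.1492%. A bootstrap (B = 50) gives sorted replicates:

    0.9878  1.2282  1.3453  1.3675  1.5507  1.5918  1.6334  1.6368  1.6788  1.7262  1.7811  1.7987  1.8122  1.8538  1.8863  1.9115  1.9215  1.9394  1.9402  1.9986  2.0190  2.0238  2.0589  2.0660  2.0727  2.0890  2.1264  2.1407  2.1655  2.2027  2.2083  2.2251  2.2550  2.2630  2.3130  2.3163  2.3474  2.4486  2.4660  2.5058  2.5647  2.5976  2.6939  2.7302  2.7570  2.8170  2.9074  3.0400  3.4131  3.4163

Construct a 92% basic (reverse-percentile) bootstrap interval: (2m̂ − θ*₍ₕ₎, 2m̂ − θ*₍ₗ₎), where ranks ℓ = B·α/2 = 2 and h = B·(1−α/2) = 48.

(1.2584, 3.0702)

Percentile endpoints at ranks 2 and 48: θ*₍2₎ = 1.2282, θ*₍48₎ = 3.0400.
Basic interval reflects these around m̂:
  lower = 2 × 2.1492 − 3.0400 = 1.2584
  upper = 2 × 2.1492 − 1.2282 = 3.0702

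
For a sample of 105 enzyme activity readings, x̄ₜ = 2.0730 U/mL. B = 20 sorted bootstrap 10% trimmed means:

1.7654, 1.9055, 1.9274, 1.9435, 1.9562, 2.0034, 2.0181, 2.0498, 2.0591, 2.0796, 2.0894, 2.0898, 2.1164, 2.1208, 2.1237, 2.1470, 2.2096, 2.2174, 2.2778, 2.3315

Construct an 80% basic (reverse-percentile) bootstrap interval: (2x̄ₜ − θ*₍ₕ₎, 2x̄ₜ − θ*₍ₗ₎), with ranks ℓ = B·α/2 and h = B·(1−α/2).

Percentile endpoints at ranks 2 and 18: θ*₍2₎ = 1.9055, θ*₍18₎ = 2.2174.
Basic interval reflects these around x̄ₜ:
  lower = 2 × 2.0730 − 2.2174 = 1.9286
  upper = 2 × 2.0730 − 1.9055 = 2.2405

(1.9286, 2.2405)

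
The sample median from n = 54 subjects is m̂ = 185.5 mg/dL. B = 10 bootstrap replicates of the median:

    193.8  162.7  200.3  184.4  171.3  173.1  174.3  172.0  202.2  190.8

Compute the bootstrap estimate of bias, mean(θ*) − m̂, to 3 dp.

mean(θ*) = (193.8 + 162.7 + 200.3 + 184.4 + 171.3 + 173.1 + 174.3 + 172.0 + 202.2 + 190.8) / 10 = 182.4900
bias = 182.4900 − 185.5

bias = −3.010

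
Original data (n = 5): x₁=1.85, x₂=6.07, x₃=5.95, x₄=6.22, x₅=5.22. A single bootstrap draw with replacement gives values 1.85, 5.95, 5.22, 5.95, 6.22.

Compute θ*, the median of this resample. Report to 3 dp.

θ* = 5.950

Sorted: 1.85, 5.22, 5.95, 5.95, 6.22
Median = middle value = 5.950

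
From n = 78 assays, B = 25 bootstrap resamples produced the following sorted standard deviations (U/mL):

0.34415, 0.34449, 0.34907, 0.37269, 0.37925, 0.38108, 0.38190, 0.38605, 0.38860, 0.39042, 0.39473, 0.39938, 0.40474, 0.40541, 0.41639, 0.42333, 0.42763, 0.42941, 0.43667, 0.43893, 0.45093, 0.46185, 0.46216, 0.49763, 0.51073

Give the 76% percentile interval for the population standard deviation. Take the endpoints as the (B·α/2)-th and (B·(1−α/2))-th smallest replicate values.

α = 0.24; lower rank = 25 × 0.120 = 3; upper rank = 25 × 0.880 = 22.
The 3rd smallest replicate is 0.34907; the 22nd is 0.46185.

(0.34907, 0.46185)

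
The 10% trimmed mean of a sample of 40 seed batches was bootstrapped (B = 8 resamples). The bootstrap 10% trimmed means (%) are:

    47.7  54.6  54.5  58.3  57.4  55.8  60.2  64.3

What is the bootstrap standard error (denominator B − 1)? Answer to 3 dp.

Bootstrap SE is the standard deviation of the 8 replicate 10% trimmed means.
Mean of replicates: (47.7 + 54.6 + 54.5 + 58.3 + 57.4 + 55.8 + 60.2 + 64.3) / 8 = 452.8000 / 8 = 56.6000
Sum of squared deviations: (−8.9000)² + (−2.0000)² + (−2.1000)² + (+1.7000)² + (+0.8000)² + (−0.8000)² + (+3.6000)² + (+7.7000)² = 164.0400
Variance = 164.0400 / 7 = 23.4343
SE* = √23.4343

SE* = 4.841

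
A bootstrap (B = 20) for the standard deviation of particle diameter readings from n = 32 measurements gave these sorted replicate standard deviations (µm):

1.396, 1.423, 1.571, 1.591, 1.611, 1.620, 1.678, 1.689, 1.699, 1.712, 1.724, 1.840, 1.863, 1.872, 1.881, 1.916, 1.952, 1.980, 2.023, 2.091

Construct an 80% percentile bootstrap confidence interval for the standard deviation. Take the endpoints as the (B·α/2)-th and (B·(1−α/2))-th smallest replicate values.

α = 0.20; lower rank = 20 × 0.100 = 2; upper rank = 20 × 0.900 = 18.
The 2nd smallest replicate is 1.423; the 18th is 1.980.

(1.423, 1.980)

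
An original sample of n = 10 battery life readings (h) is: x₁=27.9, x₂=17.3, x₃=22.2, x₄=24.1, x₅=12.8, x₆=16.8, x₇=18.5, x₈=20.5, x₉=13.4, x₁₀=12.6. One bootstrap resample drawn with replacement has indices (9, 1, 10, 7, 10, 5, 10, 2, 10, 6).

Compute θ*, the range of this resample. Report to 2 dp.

θ* = 15.30

Resample values: 13.4, 27.9, 12.6, 18.5, 12.6, 12.8, 12.6, 17.3, 12.6, 16.8.
Range = 27.9 − 12.6 = 15.30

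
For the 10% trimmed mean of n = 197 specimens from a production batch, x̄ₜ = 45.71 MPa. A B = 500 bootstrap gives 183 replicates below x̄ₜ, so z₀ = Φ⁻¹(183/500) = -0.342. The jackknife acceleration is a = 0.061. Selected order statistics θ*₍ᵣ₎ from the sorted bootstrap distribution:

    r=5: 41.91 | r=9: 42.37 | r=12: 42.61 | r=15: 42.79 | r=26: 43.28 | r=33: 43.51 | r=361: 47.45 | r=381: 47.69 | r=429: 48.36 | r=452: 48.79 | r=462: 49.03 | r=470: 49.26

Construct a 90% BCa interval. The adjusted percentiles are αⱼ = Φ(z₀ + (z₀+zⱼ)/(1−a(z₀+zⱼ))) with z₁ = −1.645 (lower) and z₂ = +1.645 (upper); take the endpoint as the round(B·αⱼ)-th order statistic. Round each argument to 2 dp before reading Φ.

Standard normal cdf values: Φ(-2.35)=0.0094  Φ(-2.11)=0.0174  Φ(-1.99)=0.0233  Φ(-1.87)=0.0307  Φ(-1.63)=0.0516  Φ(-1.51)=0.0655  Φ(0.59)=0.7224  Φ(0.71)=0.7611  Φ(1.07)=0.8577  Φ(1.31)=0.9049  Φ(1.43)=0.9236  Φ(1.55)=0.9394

(42.37, 48.36)

Lower: z₀ + z₁ = -0.342 + (-1.645) = -1.987; 1 − a(z₀+z₁) = 1 − (0.061)(-1.987) = 1.1212; argument = -0.342 + (-1.987)/1.1212 = -2.1142 → -2.11.
α₁ = Φ(-2.11) = 0.0174; rank = round(500 × 0.0174) = 9; θ*₍9₎ = 42.37.
Upper: z₀ + z₂ = 1.303; 1 − a(z₀+z₂) = 0.9205; argument = 1.0735 → 1.07; α₂ = 0.8577; rank = 429; θ*₍429₎ = 48.36.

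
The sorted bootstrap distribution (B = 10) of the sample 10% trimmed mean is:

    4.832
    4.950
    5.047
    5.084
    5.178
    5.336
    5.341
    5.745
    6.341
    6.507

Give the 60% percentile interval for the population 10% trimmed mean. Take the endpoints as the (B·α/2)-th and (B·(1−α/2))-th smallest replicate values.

α = 0.40; lower rank = 10 × 0.200 = 2; upper rank = 10 × 0.800 = 8.
The 2nd smallest replicate is 4.950; the 8th is 5.745.

(4.950, 5.745)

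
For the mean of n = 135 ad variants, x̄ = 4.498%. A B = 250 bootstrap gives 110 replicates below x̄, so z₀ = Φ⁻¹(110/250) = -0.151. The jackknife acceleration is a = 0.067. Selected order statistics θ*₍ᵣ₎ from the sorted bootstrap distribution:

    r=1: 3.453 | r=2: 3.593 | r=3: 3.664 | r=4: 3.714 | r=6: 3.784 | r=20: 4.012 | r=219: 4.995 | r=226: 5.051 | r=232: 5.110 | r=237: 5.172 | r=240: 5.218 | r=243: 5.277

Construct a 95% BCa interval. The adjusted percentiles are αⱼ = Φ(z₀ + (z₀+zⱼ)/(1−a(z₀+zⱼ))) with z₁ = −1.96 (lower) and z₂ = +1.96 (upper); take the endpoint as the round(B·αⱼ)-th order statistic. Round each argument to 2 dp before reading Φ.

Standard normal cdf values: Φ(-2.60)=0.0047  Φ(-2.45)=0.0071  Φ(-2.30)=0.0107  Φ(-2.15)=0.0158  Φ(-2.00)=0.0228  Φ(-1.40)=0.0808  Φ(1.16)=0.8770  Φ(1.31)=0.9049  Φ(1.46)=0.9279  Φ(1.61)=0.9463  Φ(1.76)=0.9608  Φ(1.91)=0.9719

(3.784, 5.277)

Lower: z₀ + z₁ = -0.151 + (-1.960) = -2.111; 1 − a(z₀+z₁) = 1 − (0.067)(-2.111) = 1.1414; argument = -0.151 + (-2.111)/1.1414 = -2.0004 → -2.00.
α₁ = Φ(-2.00) = 0.0228; rank = round(250 × 0.0228) = 6; θ*₍6₎ = 3.784.
Upper: z₀ + z₂ = 1.809; 1 − a(z₀+z₂) = 0.8788; argument = 1.9075 → 1.91; α₂ = 0.9719; rank = 243; θ*₍243₎ = 5.277.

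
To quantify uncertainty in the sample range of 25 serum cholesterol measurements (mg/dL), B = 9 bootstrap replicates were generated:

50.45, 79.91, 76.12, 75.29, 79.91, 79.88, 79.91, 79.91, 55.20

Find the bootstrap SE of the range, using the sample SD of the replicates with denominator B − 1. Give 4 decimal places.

SE* = 11.6116

Bootstrap SE is the standard deviation of the 9 replicate ranges.
Mean of replicates: (50.45 + 79.91 + 76.12 + 75.29 + 79.91 + 79.88 + 79.91 + 79.91 + 55.20) / 9 = 656.58000 / 9 = 72.95333
Sum of squared deviations: (−22.50333)² + (+6.95667)² + (+3.16667)² + (+2.33667)² + (+6.95667)² + (+6.92667)² + (+6.95667)² + (+6.95667)² + (−17.75333)² = 1078.62820
Variance = 1078.62820 / 8 = 134.82852
SE* = √134.82852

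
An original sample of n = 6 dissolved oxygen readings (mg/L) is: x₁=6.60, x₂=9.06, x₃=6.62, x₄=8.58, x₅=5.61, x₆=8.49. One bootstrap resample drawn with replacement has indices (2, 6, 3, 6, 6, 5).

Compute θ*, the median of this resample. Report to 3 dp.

θ* = 8.490

Resample values: 9.06, 8.49, 6.62, 8.49, 8.49, 5.61.
Sorted: 5.61, 6.62, 8.49, 8.49, 8.49, 9.06
Median = average of the two middle values = 8.490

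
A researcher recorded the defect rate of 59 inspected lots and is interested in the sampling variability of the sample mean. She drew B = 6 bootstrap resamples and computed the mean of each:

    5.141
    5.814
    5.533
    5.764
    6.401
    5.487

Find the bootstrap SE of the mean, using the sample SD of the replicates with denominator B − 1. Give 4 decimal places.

Bootstrap SE is the standard deviation of the 6 replicate means.
Mean of replicates: (5.141 + 5.814 + 5.533 + 5.764 + 6.401 + 5.487) / 6 = 34.14000 / 6 = 5.69000
Sum of squared deviations: (−0.54900)² + (+0.12400)² + (−0.15700)² + (+0.07400)² + (+0.71100)² + (−0.20300)² = 0.89363
Variance = 0.89363 / 5 = 0.17873
SE* = √0.17873

SE* = 0.4228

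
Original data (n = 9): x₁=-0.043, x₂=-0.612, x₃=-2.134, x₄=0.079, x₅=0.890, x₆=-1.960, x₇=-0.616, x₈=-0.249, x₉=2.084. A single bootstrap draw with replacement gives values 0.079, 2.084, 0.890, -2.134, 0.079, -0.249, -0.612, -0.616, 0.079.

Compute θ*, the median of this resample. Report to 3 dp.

Sorted: -2.134, -0.616, -0.612, -0.249, 0.079, 0.079, 0.079, 0.890, 2.084
Median = middle value = 0.079

θ* = 0.079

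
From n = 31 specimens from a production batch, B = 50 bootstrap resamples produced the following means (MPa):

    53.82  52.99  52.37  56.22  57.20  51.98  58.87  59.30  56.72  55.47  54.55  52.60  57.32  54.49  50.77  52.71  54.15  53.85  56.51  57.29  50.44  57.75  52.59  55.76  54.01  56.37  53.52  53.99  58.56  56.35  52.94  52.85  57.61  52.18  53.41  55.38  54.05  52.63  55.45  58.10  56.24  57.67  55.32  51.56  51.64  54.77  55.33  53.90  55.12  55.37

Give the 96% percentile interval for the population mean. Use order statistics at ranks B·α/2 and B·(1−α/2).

(50.44, 58.87)

Sorted replicates: 50.44, 50.77, 51.56, 51.64, 51.98, 52.18, 52.37, 52.59, 52.60, 52.63, 52.71, 52.85, 52.94, 52.99, 53.41, 53.52, 53.82, 53.85, 53.90, 53.99, 54.01, 54.05, 54.15, 54.49, 54.55, 54.77, 55.12, 55.32, 55.33, 55.37, 55.38, 55.45, 55.47, 55.76, 56.22, 56.24, 56.35, 56.37, 56.51, 56.72, 57.20, 57.29, 57.32, 57.61, 57.67, 57.75, 58.10, 58.56, 58.87, 59.30
α = 0.04; lower rank = 50 × 0.020 = 1; upper rank = 50 × 0.980 = 49.
The 1st smallest replicate is 50.44; the 49th is 58.87.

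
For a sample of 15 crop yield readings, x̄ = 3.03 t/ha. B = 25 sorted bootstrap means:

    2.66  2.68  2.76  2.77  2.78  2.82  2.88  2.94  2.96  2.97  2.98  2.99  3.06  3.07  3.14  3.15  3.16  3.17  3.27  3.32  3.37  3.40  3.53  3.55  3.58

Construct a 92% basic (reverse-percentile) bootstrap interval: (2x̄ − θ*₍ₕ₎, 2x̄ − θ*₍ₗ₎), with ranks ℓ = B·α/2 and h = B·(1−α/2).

(2.51, 3.40)

Percentile endpoints at ranks 1 and 24: θ*₍1₎ = 2.66, θ*₍24₎ = 3.55.
Basic interval reflects these around x̄:
  lower = 2 × 3.03 − 3.55 = 2.51
  upper = 2 × 3.03 − 2.66 = 3.40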